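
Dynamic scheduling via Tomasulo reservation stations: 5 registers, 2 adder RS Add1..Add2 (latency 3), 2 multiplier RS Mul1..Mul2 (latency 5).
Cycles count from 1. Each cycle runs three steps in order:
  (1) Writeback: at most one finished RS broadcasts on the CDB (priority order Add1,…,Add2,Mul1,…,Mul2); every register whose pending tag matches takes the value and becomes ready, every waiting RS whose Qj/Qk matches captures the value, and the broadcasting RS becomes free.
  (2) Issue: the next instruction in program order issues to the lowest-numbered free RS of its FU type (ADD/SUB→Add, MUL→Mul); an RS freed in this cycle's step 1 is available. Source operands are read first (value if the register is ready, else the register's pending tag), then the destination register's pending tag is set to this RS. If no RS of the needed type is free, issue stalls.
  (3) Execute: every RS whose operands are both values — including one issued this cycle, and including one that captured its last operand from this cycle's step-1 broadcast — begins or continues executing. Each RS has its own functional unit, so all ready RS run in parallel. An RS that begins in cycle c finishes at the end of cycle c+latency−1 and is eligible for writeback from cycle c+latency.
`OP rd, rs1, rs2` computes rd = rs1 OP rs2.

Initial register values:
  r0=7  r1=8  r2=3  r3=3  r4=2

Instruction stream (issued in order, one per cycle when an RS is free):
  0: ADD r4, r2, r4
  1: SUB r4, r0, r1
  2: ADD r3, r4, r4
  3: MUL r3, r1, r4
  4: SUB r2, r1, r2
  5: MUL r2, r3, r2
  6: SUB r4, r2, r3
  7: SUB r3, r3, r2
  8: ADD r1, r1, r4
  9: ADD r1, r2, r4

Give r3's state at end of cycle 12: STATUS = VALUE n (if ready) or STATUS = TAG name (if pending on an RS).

STATUS = TAG Add2

cycle 1: issue ADD r4<-Add1 // r0:7,r1:8,r2:3,r3:3,r4:Add1
cycle 2: issue SUB r4<-Add2 // r0:7,r1:8,r2:3,r3:3,r4:Add2
cycle 3: stall // r0:7,r1:8,r2:3,r3:3,r4:Add2
cycle 4: CDB Add1=5; issue ADD r3<-Add1 // r0:7,r1:8,r2:3,r3:Add1,r4:Add2
cycle 5: CDB Add2=-1; issue MUL r3<-Mul1 // r0:7,r1:8,r2:3,r3:Mul1,r4:-1
cycle 6: issue SUB r2<-Add2 // r0:7,r1:8,r2:Add2,r3:Mul1,r4:-1
cycle 7: issue MUL r2<-Mul2 // r0:7,r1:8,r2:Mul2,r3:Mul1,r4:-1
cycle 8: CDB Add1=-2; issue SUB r4<-Add1 // r0:7,r1:8,r2:Mul2,r3:Mul1,r4:Add1
cycle 9: CDB Add2=5; issue SUB r3<-Add2 // r0:7,r1:8,r2:Mul2,r3:Add2,r4:Add1
cycle 10: CDB Mul1=-8; stall // r0:7,r1:8,r2:Mul2,r3:Add2,r4:Add1
cycle 11: stall // r0:7,r1:8,r2:Mul2,r3:Add2,r4:Add1
cycle 12: stall // r0:7,r1:8,r2:Mul2,r3:Add2,r4:Add1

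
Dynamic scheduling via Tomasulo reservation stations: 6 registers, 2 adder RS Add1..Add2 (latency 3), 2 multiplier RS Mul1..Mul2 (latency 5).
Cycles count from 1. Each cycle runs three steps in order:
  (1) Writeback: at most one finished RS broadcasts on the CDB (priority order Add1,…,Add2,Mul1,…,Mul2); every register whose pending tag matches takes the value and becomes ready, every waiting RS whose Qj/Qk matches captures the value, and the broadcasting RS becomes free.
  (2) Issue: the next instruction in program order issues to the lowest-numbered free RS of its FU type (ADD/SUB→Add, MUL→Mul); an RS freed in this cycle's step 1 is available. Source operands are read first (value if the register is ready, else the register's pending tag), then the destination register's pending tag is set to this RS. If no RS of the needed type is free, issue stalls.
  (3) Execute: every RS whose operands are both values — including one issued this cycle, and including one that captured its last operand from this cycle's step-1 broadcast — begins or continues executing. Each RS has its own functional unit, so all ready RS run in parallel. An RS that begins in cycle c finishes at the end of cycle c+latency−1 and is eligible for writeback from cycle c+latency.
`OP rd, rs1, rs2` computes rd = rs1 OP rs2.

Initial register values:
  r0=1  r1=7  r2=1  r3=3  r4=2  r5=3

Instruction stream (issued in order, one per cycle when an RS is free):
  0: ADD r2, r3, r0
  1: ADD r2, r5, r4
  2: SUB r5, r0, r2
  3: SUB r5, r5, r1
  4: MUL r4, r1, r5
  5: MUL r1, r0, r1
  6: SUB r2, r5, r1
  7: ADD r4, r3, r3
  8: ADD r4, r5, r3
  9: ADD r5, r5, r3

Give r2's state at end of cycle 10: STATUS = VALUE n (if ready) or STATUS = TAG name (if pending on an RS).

cycle 1: issue ADD r2<-Add1 // r0:1,r1:7,r2:Add1,r3:3,r4:2,r5:3
cycle 2: issue ADD r2<-Add2 // r0:1,r1:7,r2:Add2,r3:3,r4:2,r5:3
cycle 3: stall // r0:1,r1:7,r2:Add2,r3:3,r4:2,r5:3
cycle 4: CDB Add1=4; issue SUB r5<-Add1 // r0:1,r1:7,r2:Add2,r3:3,r4:2,r5:Add1
cycle 5: CDB Add2=5; issue SUB r5<-Add2 // r0:1,r1:7,r2:5,r3:3,r4:2,r5:Add2
cycle 6: issue MUL r4<-Mul1 // r0:1,r1:7,r2:5,r3:3,r4:Mul1,r5:Add2
cycle 7: issue MUL r1<-Mul2 // r0:1,r1:Mul2,r2:5,r3:3,r4:Mul1,r5:Add2
cycle 8: CDB Add1=-4; issue SUB r2<-Add1 // r0:1,r1:Mul2,r2:Add1,r3:3,r4:Mul1,r5:Add2
cycle 9: stall // r0:1,r1:Mul2,r2:Add1,r3:3,r4:Mul1,r5:Add2
cycle 10: stall // r0:1,r1:Mul2,r2:Add1,r3:3,r4:Mul1,r5:Add2

STATUS = TAG Add1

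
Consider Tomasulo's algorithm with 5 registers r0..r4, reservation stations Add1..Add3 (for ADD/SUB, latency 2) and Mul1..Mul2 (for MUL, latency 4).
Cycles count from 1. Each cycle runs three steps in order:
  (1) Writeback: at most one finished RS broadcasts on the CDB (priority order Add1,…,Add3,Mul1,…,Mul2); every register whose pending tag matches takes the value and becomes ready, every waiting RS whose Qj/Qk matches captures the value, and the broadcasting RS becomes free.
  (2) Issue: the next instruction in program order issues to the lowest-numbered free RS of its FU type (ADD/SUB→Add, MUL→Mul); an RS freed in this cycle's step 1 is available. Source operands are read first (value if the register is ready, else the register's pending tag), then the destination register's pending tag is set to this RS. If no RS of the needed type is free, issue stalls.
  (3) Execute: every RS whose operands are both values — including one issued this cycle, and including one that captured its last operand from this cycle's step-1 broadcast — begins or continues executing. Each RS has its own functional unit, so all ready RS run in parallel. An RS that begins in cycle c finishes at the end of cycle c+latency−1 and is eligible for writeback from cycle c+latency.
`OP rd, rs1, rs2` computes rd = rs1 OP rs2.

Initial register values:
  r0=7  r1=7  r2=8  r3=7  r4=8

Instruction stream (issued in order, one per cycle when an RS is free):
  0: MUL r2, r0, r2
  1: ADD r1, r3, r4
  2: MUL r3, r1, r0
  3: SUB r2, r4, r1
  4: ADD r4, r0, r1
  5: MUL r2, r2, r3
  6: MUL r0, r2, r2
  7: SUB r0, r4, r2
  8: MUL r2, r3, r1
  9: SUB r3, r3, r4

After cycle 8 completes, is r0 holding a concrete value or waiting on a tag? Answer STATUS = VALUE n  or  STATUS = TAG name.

STATUS = TAG Mul2

  c1: issue MUL r2<-Mul1  regs: r0:7,r1:7,r2:Mul1,r3:7,r4:8
  c2: issue ADD r1<-Add1  regs: r0:7,r1:Add1,r2:Mul1,r3:7,r4:8
  c3: issue MUL r3<-Mul2  regs: r0:7,r1:Add1,r2:Mul1,r3:Mul2,r4:8
  c4: CDB Add1=15; issue SUB r2<-Add1  regs: r0:7,r1:15,r2:Add1,r3:Mul2,r4:8
  c5: CDB Mul1=56; issue ADD r4<-Add2  regs: r0:7,r1:15,r2:Add1,r3:Mul2,r4:Add2
  c6: CDB Add1=-7; issue MUL r2<-Mul1  regs: r0:7,r1:15,r2:Mul1,r3:Mul2,r4:Add2
  c7: CDB Add2=22; stall  regs: r0:7,r1:15,r2:Mul1,r3:Mul2,r4:22
  c8: CDB Mul2=105; issue MUL r0<-Mul2  regs: r0:Mul2,r1:15,r2:Mul1,r3:105,r4:22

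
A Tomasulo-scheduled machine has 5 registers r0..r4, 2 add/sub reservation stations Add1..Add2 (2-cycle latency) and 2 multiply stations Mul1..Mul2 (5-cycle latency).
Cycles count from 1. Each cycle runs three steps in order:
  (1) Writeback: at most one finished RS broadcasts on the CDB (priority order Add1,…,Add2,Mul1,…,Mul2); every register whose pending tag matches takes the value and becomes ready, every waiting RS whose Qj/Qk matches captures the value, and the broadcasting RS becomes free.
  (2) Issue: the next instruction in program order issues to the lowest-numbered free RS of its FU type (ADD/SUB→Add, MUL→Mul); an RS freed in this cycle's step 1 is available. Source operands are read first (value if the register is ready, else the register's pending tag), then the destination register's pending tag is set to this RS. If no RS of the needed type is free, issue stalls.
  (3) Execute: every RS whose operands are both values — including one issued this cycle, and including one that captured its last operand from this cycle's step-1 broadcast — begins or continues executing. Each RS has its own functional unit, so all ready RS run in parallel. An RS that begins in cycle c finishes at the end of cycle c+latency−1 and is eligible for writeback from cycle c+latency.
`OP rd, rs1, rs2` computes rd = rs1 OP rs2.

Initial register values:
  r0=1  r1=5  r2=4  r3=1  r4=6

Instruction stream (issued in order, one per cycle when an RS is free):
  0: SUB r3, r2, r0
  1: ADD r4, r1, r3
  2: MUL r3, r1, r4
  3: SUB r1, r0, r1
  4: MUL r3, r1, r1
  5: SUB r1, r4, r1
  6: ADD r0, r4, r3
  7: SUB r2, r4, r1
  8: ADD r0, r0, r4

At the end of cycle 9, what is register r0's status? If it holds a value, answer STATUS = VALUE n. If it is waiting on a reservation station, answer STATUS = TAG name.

STATUS = TAG Add2

c1: issue SUB r3<-Add1 | r0:1,r1:5,r2:4,r3:Add1,r4:6
c2: issue ADD r4<-Add2 | r0:1,r1:5,r2:4,r3:Add1,r4:Add2
c3: CDB Add1=3; issue MUL r3<-Mul1 | r0:1,r1:5,r2:4,r3:Mul1,r4:Add2
c4: issue SUB r1<-Add1 | r0:1,r1:Add1,r2:4,r3:Mul1,r4:Add2
c5: CDB Add2=8; issue MUL r3<-Mul2 | r0:1,r1:Add1,r2:4,r3:Mul2,r4:8
c6: CDB Add1=-4; issue SUB r1<-Add1 | r0:1,r1:Add1,r2:4,r3:Mul2,r4:8
c7: issue ADD r0<-Add2 | r0:Add2,r1:Add1,r2:4,r3:Mul2,r4:8
c8: CDB Add1=12; issue SUB r2<-Add1 | r0:Add2,r1:12,r2:Add1,r3:Mul2,r4:8
c9: stall | r0:Add2,r1:12,r2:Add1,r3:Mul2,r4:8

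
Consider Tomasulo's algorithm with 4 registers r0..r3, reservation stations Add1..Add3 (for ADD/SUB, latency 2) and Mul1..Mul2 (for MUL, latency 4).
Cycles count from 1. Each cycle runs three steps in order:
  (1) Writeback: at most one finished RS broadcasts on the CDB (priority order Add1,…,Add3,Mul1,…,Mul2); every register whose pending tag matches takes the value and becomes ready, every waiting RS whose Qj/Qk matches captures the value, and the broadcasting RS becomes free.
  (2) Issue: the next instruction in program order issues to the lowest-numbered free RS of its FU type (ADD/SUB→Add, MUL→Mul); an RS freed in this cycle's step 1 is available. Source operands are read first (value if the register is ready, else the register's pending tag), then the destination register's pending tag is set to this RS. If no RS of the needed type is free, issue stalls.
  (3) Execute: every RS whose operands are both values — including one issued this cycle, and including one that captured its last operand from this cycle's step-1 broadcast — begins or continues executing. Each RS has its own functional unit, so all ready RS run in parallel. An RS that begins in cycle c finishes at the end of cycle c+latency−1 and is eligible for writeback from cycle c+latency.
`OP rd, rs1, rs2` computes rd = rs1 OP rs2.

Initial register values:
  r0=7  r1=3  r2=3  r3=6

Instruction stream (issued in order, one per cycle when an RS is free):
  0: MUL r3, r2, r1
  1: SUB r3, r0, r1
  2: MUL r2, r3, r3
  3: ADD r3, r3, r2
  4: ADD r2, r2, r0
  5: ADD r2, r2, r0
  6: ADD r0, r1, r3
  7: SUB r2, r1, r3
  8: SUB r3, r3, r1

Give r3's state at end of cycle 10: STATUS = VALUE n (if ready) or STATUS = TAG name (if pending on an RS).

STATUS = VALUE 20

cycle 1: issue MUL r3<-Mul1 // r0:7,r1:3,r2:3,r3:Mul1
cycle 2: issue SUB r3<-Add1 // r0:7,r1:3,r2:3,r3:Add1
cycle 3: issue MUL r2<-Mul2 // r0:7,r1:3,r2:Mul2,r3:Add1
cycle 4: CDB Add1=4; issue ADD r3<-Add1 // r0:7,r1:3,r2:Mul2,r3:Add1
cycle 5: CDB Mul1=9; issue ADD r2<-Add2 // r0:7,r1:3,r2:Add2,r3:Add1
cycle 6: issue ADD r2<-Add3 // r0:7,r1:3,r2:Add3,r3:Add1
cycle 7: stall // r0:7,r1:3,r2:Add3,r3:Add1
cycle 8: CDB Mul2=16; stall // r0:7,r1:3,r2:Add3,r3:Add1
cycle 9: stall // r0:7,r1:3,r2:Add3,r3:Add1
cycle 10: CDB Add1=20; issue ADD r0<-Add1 // r0:Add1,r1:3,r2:Add3,r3:20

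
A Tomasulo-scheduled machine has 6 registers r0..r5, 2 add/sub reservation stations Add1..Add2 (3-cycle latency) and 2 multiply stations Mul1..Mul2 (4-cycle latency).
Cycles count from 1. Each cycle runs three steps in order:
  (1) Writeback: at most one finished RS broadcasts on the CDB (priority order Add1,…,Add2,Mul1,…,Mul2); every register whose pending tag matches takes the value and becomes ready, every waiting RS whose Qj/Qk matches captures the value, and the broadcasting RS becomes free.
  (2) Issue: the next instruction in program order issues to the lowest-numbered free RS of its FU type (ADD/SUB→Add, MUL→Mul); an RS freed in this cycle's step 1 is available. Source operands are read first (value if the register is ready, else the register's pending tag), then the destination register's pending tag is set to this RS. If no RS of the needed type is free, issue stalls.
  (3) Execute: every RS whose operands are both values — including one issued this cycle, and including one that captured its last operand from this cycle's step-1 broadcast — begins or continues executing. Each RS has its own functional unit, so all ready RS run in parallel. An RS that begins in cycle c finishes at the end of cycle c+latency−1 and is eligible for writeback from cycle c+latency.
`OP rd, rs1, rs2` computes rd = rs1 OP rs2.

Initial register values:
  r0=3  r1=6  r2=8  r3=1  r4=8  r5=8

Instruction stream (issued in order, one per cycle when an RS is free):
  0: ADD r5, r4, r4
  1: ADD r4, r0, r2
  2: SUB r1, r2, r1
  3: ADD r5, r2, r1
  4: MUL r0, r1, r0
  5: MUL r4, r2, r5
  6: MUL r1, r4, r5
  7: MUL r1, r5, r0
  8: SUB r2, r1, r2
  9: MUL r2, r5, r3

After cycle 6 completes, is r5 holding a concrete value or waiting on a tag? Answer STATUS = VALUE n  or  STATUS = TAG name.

STATUS = TAG Add2

cycle 1: issue ADD r5<-Add1 // r0:3,r1:6,r2:8,r3:1,r4:8,r5:Add1
cycle 2: issue ADD r4<-Add2 // r0:3,r1:6,r2:8,r3:1,r4:Add2,r5:Add1
cycle 3: stall // r0:3,r1:6,r2:8,r3:1,r4:Add2,r5:Add1
cycle 4: CDB Add1=16; issue SUB r1<-Add1 // r0:3,r1:Add1,r2:8,r3:1,r4:Add2,r5:16
cycle 5: CDB Add2=11; issue ADD r5<-Add2 // r0:3,r1:Add1,r2:8,r3:1,r4:11,r5:Add2
cycle 6: issue MUL r0<-Mul1 // r0:Mul1,r1:Add1,r2:8,r3:1,r4:11,r5:Add2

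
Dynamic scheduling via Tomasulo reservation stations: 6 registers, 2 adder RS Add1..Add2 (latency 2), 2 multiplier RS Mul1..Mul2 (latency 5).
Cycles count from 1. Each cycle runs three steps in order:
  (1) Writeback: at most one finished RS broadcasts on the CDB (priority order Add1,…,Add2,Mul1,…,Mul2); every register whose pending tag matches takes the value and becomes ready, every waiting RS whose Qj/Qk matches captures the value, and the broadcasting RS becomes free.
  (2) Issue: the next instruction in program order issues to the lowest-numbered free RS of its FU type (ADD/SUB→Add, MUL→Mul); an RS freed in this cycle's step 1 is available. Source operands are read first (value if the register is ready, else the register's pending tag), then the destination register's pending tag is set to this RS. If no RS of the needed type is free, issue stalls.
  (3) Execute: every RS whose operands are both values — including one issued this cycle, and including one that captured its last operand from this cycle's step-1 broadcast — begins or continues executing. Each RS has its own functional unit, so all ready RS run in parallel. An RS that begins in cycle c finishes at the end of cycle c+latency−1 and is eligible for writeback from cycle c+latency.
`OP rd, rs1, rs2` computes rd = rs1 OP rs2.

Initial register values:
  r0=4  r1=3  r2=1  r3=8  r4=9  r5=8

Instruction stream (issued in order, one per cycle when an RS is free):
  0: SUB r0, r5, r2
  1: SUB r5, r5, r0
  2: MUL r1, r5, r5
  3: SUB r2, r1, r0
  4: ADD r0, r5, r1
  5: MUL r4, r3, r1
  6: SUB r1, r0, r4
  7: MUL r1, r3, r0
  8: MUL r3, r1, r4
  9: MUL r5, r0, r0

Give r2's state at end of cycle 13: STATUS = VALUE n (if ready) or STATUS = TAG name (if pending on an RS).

  c1: issue SUB r0<-Add1  regs: r0:Add1,r1:3,r2:1,r3:8,r4:9,r5:8
  c2: issue SUB r5<-Add2  regs: r0:Add1,r1:3,r2:1,r3:8,r4:9,r5:Add2
  c3: CDB Add1=7; issue MUL r1<-Mul1  regs: r0:7,r1:Mul1,r2:1,r3:8,r4:9,r5:Add2
  c4: issue SUB r2<-Add1  regs: r0:7,r1:Mul1,r2:Add1,r3:8,r4:9,r5:Add2
  c5: CDB Add2=1; issue ADD r0<-Add2  regs: r0:Add2,r1:Mul1,r2:Add1,r3:8,r4:9,r5:1
  c6: issue MUL r4<-Mul2  regs: r0:Add2,r1:Mul1,r2:Add1,r3:8,r4:Mul2,r5:1
  c7: stall  regs: r0:Add2,r1:Mul1,r2:Add1,r3:8,r4:Mul2,r5:1
  c8: stall  regs: r0:Add2,r1:Mul1,r2:Add1,r3:8,r4:Mul2,r5:1
  c9: stall  regs: r0:Add2,r1:Mul1,r2:Add1,r3:8,r4:Mul2,r5:1
  c10: CDB Mul1=1; stall  regs: r0:Add2,r1:1,r2:Add1,r3:8,r4:Mul2,r5:1
  c11: stall  regs: r0:Add2,r1:1,r2:Add1,r3:8,r4:Mul2,r5:1
  c12: CDB Add1=-6; issue SUB r1<-Add1  regs: r0:Add2,r1:Add1,r2:-6,r3:8,r4:Mul2,r5:1
  c13: CDB Add2=2; issue MUL r1<-Mul1  regs: r0:2,r1:Mul1,r2:-6,r3:8,r4:Mul2,r5:1

STATUS = VALUE -6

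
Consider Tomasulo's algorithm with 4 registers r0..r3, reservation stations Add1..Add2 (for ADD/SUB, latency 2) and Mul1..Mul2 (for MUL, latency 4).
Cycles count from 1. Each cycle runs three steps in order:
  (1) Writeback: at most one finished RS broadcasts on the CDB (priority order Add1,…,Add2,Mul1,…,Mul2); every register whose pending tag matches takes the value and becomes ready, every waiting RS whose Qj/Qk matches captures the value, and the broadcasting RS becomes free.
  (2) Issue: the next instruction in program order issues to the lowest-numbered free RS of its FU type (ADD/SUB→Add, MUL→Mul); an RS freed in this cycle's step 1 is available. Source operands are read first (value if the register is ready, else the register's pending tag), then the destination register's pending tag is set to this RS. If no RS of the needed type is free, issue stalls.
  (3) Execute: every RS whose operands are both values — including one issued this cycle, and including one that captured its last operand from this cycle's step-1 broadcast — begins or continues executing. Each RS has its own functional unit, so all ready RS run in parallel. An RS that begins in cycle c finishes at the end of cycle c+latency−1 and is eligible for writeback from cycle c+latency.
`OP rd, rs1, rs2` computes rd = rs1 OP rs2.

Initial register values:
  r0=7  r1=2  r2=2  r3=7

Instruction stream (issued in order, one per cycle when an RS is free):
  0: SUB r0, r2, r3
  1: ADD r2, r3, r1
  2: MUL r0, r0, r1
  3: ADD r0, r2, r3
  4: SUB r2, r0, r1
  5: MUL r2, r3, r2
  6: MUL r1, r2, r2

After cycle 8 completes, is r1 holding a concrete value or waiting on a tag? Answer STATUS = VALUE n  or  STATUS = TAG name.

STATUS = TAG Mul1

cycle 1: issue SUB r0<-Add1 // r0:Add1,r1:2,r2:2,r3:7
cycle 2: issue ADD r2<-Add2 // r0:Add1,r1:2,r2:Add2,r3:7
cycle 3: CDB Add1=-5; issue MUL r0<-Mul1 // r0:Mul1,r1:2,r2:Add2,r3:7
cycle 4: CDB Add2=9; issue ADD r0<-Add1 // r0:Add1,r1:2,r2:9,r3:7
cycle 5: issue SUB r2<-Add2 // r0:Add1,r1:2,r2:Add2,r3:7
cycle 6: CDB Add1=16; issue MUL r2<-Mul2 // r0:16,r1:2,r2:Mul2,r3:7
cycle 7: CDB Mul1=-10; issue MUL r1<-Mul1 // r0:16,r1:Mul1,r2:Mul2,r3:7
cycle 8: CDB Add2=14 // r0:16,r1:Mul1,r2:Mul2,r3:7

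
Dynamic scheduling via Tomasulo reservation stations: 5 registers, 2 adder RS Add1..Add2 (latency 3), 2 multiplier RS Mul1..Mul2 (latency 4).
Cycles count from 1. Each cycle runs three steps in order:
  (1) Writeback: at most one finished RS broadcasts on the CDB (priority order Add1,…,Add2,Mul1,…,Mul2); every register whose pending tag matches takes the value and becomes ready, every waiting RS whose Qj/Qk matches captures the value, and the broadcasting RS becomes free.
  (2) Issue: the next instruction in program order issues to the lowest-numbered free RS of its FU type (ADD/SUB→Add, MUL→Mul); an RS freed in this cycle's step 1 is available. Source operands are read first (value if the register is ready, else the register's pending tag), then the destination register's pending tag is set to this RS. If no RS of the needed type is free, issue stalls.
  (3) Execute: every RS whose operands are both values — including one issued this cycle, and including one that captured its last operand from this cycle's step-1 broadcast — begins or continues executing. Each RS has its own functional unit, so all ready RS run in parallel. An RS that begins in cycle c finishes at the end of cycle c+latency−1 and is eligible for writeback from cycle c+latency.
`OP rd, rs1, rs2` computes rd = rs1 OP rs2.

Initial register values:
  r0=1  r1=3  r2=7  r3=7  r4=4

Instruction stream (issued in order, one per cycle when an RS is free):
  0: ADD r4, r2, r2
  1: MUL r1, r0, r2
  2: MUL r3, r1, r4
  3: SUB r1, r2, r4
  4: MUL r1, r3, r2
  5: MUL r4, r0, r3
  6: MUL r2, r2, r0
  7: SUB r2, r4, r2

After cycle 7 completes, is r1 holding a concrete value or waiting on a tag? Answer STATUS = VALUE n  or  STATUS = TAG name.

c1: issue ADD r4<-Add1 | r0:1,r1:3,r2:7,r3:7,r4:Add1
c2: issue MUL r1<-Mul1 | r0:1,r1:Mul1,r2:7,r3:7,r4:Add1
c3: issue MUL r3<-Mul2 | r0:1,r1:Mul1,r2:7,r3:Mul2,r4:Add1
c4: CDB Add1=14; issue SUB r1<-Add1 | r0:1,r1:Add1,r2:7,r3:Mul2,r4:14
c5: stall | r0:1,r1:Add1,r2:7,r3:Mul2,r4:14
c6: CDB Mul1=7; issue MUL r1<-Mul1 | r0:1,r1:Mul1,r2:7,r3:Mul2,r4:14
c7: CDB Add1=-7; stall | r0:1,r1:Mul1,r2:7,r3:Mul2,r4:14

STATUS = TAG Mul1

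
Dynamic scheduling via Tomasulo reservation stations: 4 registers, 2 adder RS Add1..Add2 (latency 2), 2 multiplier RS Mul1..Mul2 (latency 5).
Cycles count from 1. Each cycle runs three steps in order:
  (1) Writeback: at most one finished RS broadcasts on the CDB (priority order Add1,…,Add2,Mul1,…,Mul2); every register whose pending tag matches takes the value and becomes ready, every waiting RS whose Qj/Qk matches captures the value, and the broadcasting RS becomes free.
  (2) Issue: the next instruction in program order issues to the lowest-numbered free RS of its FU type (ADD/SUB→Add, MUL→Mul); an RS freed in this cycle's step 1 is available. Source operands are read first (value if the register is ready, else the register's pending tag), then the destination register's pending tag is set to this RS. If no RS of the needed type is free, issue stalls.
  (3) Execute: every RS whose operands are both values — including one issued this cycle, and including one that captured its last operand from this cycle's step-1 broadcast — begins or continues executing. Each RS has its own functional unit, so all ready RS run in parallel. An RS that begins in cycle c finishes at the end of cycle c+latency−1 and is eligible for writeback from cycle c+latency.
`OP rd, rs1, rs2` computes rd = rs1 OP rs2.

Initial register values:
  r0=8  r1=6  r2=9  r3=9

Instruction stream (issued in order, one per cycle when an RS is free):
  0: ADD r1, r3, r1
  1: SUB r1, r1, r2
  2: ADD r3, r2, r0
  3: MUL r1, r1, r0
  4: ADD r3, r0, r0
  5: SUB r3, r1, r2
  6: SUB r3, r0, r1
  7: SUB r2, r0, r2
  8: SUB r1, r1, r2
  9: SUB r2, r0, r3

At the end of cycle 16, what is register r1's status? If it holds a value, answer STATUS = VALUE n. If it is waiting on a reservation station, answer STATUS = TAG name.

STATUS = TAG Add2

c1: issue ADD r1<-Add1 | r0:8,r1:Add1,r2:9,r3:9
c2: issue SUB r1<-Add2 | r0:8,r1:Add2,r2:9,r3:9
c3: CDB Add1=15; issue ADD r3<-Add1 | r0:8,r1:Add2,r2:9,r3:Add1
c4: issue MUL r1<-Mul1 | r0:8,r1:Mul1,r2:9,r3:Add1
c5: CDB Add1=17; issue ADD r3<-Add1 | r0:8,r1:Mul1,r2:9,r3:Add1
c6: CDB Add2=6; issue SUB r3<-Add2 | r0:8,r1:Mul1,r2:9,r3:Add2
c7: CDB Add1=16; issue SUB r3<-Add1 | r0:8,r1:Mul1,r2:9,r3:Add1
c8: stall | r0:8,r1:Mul1,r2:9,r3:Add1
c9: stall | r0:8,r1:Mul1,r2:9,r3:Add1
c10: stall | r0:8,r1:Mul1,r2:9,r3:Add1
c11: CDB Mul1=48; stall | r0:8,r1:48,r2:9,r3:Add1
c12: stall | r0:8,r1:48,r2:9,r3:Add1
c13: CDB Add1=-40; issue SUB r2<-Add1 | r0:8,r1:48,r2:Add1,r3:-40
c14: CDB Add2=39; issue SUB r1<-Add2 | r0:8,r1:Add2,r2:Add1,r3:-40
c15: CDB Add1=-1; issue SUB r2<-Add1 | r0:8,r1:Add2,r2:Add1,r3:-40
c16: - | r0:8,r1:Add2,r2:Add1,r3:-40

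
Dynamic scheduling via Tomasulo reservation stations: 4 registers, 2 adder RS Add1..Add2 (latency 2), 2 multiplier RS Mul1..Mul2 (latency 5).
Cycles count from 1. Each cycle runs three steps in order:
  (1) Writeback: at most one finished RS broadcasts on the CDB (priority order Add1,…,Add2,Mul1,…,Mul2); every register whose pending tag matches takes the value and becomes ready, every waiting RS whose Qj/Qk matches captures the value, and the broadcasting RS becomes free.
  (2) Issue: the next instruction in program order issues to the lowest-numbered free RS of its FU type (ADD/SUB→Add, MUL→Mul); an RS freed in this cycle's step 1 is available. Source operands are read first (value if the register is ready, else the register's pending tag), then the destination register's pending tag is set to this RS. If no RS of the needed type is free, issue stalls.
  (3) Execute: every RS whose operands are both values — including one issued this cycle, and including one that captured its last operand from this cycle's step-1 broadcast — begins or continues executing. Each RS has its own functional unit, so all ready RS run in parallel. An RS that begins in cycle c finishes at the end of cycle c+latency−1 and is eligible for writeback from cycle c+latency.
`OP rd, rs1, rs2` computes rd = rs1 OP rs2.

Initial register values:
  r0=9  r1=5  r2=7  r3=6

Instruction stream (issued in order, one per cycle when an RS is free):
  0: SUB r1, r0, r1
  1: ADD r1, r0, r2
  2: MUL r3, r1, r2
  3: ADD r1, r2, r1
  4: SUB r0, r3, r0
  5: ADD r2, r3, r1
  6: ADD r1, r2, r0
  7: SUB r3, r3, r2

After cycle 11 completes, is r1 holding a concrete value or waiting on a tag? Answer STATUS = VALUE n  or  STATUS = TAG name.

STATUS = TAG Add1

cycle 1: issue SUB r1<-Add1 // r0:9,r1:Add1,r2:7,r3:6
cycle 2: issue ADD r1<-Add2 // r0:9,r1:Add2,r2:7,r3:6
cycle 3: CDB Add1=4; issue MUL r3<-Mul1 // r0:9,r1:Add2,r2:7,r3:Mul1
cycle 4: CDB Add2=16; issue ADD r1<-Add1 // r0:9,r1:Add1,r2:7,r3:Mul1
cycle 5: issue SUB r0<-Add2 // r0:Add2,r1:Add1,r2:7,r3:Mul1
cycle 6: CDB Add1=23; issue ADD r2<-Add1 // r0:Add2,r1:23,r2:Add1,r3:Mul1
cycle 7: stall // r0:Add2,r1:23,r2:Add1,r3:Mul1
cycle 8: stall // r0:Add2,r1:23,r2:Add1,r3:Mul1
cycle 9: CDB Mul1=112; stall // r0:Add2,r1:23,r2:Add1,r3:112
cycle 10: stall // r0:Add2,r1:23,r2:Add1,r3:112
cycle 11: CDB Add1=135; issue ADD r1<-Add1 // r0:Add2,r1:Add1,r2:135,r3:112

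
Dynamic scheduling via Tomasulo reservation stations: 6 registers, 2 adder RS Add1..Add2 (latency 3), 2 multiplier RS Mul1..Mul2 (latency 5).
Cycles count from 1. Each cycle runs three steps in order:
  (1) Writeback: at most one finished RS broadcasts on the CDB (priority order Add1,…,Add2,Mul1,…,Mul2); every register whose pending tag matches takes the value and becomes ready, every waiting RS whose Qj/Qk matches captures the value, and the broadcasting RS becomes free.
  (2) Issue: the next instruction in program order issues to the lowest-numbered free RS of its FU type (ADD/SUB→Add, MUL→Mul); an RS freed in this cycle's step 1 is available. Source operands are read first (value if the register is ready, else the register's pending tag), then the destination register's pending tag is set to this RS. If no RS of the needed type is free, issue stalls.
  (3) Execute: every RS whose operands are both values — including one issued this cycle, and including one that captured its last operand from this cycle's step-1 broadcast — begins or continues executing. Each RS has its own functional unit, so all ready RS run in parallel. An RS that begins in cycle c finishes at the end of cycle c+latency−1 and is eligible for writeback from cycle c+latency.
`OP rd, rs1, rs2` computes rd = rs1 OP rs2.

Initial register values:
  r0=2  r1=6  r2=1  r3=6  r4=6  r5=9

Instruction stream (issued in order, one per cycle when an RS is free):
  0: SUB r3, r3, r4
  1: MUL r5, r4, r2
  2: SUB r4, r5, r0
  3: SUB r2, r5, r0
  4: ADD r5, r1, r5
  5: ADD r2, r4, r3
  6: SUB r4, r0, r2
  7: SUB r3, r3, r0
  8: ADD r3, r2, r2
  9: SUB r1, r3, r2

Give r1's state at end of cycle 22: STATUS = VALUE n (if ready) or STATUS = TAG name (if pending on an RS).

STATUS = TAG Add2

cycle 1: issue SUB r3<-Add1 // r0:2,r1:6,r2:1,r3:Add1,r4:6,r5:9
cycle 2: issue MUL r5<-Mul1 // r0:2,r1:6,r2:1,r3:Add1,r4:6,r5:Mul1
cycle 3: issue SUB r4<-Add2 // r0:2,r1:6,r2:1,r3:Add1,r4:Add2,r5:Mul1
cycle 4: CDB Add1=0; issue SUB r2<-Add1 // r0:2,r1:6,r2:Add1,r3:0,r4:Add2,r5:Mul1
cycle 5: stall // r0:2,r1:6,r2:Add1,r3:0,r4:Add2,r5:Mul1
cycle 6: stall // r0:2,r1:6,r2:Add1,r3:0,r4:Add2,r5:Mul1
cycle 7: CDB Mul1=6; stall // r0:2,r1:6,r2:Add1,r3:0,r4:Add2,r5:6
cycle 8: stall // r0:2,r1:6,r2:Add1,r3:0,r4:Add2,r5:6
cycle 9: stall // r0:2,r1:6,r2:Add1,r3:0,r4:Add2,r5:6
cycle 10: CDB Add1=4; issue ADD r5<-Add1 // r0:2,r1:6,r2:4,r3:0,r4:Add2,r5:Add1
cycle 11: CDB Add2=4; issue ADD r2<-Add2 // r0:2,r1:6,r2:Add2,r3:0,r4:4,r5:Add1
cycle 12: stall // r0:2,r1:6,r2:Add2,r3:0,r4:4,r5:Add1
cycle 13: CDB Add1=12; issue SUB r4<-Add1 // r0:2,r1:6,r2:Add2,r3:0,r4:Add1,r5:12
cycle 14: CDB Add2=4; issue SUB r3<-Add2 // r0:2,r1:6,r2:4,r3:Add2,r4:Add1,r5:12
cycle 15: stall // r0:2,r1:6,r2:4,r3:Add2,r4:Add1,r5:12
cycle 16: stall // r0:2,r1:6,r2:4,r3:Add2,r4:Add1,r5:12
cycle 17: CDB Add1=-2; issue ADD r3<-Add1 // r0:2,r1:6,r2:4,r3:Add1,r4:-2,r5:12
cycle 18: CDB Add2=-2; issue SUB r1<-Add2 // r0:2,r1:Add2,r2:4,r3:Add1,r4:-2,r5:12
cycle 19: - // r0:2,r1:Add2,r2:4,r3:Add1,r4:-2,r5:12
cycle 20: CDB Add1=8 // r0:2,r1:Add2,r2:4,r3:8,r4:-2,r5:12
cycle 21: - // r0:2,r1:Add2,r2:4,r3:8,r4:-2,r5:12
cycle 22: - // r0:2,r1:Add2,r2:4,r3:8,r4:-2,r5:12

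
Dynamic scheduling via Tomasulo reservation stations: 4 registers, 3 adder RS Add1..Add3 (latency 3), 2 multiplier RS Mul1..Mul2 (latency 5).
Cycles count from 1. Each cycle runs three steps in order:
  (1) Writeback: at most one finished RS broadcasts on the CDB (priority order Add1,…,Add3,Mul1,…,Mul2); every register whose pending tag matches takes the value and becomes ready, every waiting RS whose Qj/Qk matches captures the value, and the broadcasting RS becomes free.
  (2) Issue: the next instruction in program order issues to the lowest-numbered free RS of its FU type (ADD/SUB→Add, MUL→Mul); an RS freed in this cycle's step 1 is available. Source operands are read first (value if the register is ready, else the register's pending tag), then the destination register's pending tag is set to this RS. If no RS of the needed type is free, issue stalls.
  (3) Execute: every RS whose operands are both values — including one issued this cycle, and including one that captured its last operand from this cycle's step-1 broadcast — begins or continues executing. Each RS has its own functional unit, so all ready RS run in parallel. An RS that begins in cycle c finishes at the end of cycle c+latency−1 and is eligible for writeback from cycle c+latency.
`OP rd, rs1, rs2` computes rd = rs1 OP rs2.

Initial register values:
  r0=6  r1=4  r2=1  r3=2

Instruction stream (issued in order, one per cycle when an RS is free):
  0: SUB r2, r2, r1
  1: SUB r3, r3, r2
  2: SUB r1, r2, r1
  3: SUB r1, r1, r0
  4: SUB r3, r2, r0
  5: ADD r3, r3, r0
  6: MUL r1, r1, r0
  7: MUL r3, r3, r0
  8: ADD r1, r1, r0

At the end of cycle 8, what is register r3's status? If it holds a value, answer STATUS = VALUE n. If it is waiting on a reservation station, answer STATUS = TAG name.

cycle 1: issue SUB r2<-Add1 // r0:6,r1:4,r2:Add1,r3:2
cycle 2: issue SUB r3<-Add2 // r0:6,r1:4,r2:Add1,r3:Add2
cycle 3: issue SUB r1<-Add3 // r0:6,r1:Add3,r2:Add1,r3:Add2
cycle 4: CDB Add1=-3; issue SUB r1<-Add1 // r0:6,r1:Add1,r2:-3,r3:Add2
cycle 5: stall // r0:6,r1:Add1,r2:-3,r3:Add2
cycle 6: stall // r0:6,r1:Add1,r2:-3,r3:Add2
cycle 7: CDB Add2=5; issue SUB r3<-Add2 // r0:6,r1:Add1,r2:-3,r3:Add2
cycle 8: CDB Add3=-7; issue ADD r3<-Add3 // r0:6,r1:Add1,r2:-3,r3:Add3

STATUS = TAG Add3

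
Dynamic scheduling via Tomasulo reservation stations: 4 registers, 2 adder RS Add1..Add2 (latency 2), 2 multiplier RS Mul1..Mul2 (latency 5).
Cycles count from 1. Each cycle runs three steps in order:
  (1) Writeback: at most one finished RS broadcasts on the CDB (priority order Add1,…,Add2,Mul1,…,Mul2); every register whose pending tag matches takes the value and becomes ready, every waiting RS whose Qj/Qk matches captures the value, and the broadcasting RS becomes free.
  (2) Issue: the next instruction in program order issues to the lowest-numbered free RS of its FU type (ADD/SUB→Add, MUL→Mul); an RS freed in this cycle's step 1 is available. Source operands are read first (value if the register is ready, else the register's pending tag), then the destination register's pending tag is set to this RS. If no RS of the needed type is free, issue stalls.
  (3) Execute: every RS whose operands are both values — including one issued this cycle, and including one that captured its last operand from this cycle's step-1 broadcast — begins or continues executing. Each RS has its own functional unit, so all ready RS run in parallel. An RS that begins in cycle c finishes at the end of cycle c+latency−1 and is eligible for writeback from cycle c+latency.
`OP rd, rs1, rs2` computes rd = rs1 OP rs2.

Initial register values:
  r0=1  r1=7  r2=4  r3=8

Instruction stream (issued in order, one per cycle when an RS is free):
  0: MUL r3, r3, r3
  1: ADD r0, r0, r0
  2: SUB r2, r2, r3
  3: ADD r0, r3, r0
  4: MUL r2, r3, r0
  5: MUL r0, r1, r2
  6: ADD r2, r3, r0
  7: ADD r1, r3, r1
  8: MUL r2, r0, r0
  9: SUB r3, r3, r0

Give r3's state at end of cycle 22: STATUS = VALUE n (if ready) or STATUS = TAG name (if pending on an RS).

c1: issue MUL r3<-Mul1 | r0:1,r1:7,r2:4,r3:Mul1
c2: issue ADD r0<-Add1 | r0:Add1,r1:7,r2:4,r3:Mul1
c3: issue SUB r2<-Add2 | r0:Add1,r1:7,r2:Add2,r3:Mul1
c4: CDB Add1=2; issue ADD r0<-Add1 | r0:Add1,r1:7,r2:Add2,r3:Mul1
c5: issue MUL r2<-Mul2 | r0:Add1,r1:7,r2:Mul2,r3:Mul1
c6: CDB Mul1=64; issue MUL r0<-Mul1 | r0:Mul1,r1:7,r2:Mul2,r3:64
c7: stall | r0:Mul1,r1:7,r2:Mul2,r3:64
c8: CDB Add1=66; issue ADD r2<-Add1 | r0:Mul1,r1:7,r2:Add1,r3:64
c9: CDB Add2=-60; issue ADD r1<-Add2 | r0:Mul1,r1:Add2,r2:Add1,r3:64
c10: stall | r0:Mul1,r1:Add2,r2:Add1,r3:64
c11: CDB Add2=71; stall | r0:Mul1,r1:71,r2:Add1,r3:64
c12: stall | r0:Mul1,r1:71,r2:Add1,r3:64
c13: CDB Mul2=4224; issue MUL r2<-Mul2 | r0:Mul1,r1:71,r2:Mul2,r3:64
c14: issue SUB r3<-Add2 | r0:Mul1,r1:71,r2:Mul2,r3:Add2
c15: - | r0:Mul1,r1:71,r2:Mul2,r3:Add2
c16: - | r0:Mul1,r1:71,r2:Mul2,r3:Add2
c17: - | r0:Mul1,r1:71,r2:Mul2,r3:Add2
c18: CDB Mul1=29568 | r0:29568,r1:71,r2:Mul2,r3:Add2
c19: - | r0:29568,r1:71,r2:Mul2,r3:Add2
c20: CDB Add1=29632 | r0:29568,r1:71,r2:Mul2,r3:Add2
c21: CDB Add2=-29504 | r0:29568,r1:71,r2:Mul2,r3:-29504
c22: - | r0:29568,r1:71,r2:Mul2,r3:-29504

STATUS = VALUE -29504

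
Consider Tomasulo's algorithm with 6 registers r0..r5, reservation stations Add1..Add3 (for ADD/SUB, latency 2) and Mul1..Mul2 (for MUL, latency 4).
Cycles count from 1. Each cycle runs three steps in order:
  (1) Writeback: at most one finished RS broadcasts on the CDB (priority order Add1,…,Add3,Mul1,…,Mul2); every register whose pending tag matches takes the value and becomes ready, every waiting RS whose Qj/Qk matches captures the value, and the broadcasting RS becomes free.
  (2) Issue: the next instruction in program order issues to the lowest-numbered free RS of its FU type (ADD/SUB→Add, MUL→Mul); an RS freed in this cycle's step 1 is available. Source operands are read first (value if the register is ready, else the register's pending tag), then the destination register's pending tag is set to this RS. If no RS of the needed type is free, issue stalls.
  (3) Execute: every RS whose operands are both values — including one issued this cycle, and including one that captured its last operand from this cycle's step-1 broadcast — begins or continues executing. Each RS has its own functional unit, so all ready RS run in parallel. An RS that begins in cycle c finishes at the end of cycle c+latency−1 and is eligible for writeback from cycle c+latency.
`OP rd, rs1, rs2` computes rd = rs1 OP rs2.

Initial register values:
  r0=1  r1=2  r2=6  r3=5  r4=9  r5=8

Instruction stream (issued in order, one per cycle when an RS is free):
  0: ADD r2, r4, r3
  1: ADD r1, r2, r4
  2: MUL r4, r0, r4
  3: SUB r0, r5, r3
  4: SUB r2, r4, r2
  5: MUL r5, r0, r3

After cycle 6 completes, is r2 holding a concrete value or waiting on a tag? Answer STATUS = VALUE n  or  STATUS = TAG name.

c1: issue ADD r2<-Add1 | r0:1,r1:2,r2:Add1,r3:5,r4:9,r5:8
c2: issue ADD r1<-Add2 | r0:1,r1:Add2,r2:Add1,r3:5,r4:9,r5:8
c3: CDB Add1=14; issue MUL r4<-Mul1 | r0:1,r1:Add2,r2:14,r3:5,r4:Mul1,r5:8
c4: issue SUB r0<-Add1 | r0:Add1,r1:Add2,r2:14,r3:5,r4:Mul1,r5:8
c5: CDB Add2=23; issue SUB r2<-Add2 | r0:Add1,r1:23,r2:Add2,r3:5,r4:Mul1,r5:8
c6: CDB Add1=3; issue MUL r5<-Mul2 | r0:3,r1:23,r2:Add2,r3:5,r4:Mul1,r5:Mul2

STATUS = TAG Add2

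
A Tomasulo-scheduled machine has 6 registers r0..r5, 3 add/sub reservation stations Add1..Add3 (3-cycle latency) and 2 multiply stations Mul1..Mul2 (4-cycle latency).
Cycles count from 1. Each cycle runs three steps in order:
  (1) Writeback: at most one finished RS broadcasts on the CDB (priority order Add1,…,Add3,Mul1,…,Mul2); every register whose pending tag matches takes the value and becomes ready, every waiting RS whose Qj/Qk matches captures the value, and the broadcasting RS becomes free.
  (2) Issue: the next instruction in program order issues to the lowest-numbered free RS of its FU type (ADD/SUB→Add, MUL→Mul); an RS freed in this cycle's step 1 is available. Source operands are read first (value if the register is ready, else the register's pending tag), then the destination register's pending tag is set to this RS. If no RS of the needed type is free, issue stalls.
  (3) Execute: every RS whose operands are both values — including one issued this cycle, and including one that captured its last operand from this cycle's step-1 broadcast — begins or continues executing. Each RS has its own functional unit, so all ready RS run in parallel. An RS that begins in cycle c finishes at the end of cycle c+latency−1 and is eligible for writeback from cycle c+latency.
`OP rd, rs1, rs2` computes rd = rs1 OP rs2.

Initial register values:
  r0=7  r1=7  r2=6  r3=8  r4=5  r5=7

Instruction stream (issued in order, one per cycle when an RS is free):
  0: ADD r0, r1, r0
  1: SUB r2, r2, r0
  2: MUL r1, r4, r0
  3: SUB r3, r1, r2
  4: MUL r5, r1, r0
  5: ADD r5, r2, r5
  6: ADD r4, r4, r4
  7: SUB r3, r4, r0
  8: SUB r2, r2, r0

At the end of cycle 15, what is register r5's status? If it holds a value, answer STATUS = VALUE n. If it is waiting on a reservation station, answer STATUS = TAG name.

STATUS = VALUE 972

  c1: issue ADD r0<-Add1  regs: r0:Add1,r1:7,r2:6,r3:8,r4:5,r5:7
  c2: issue SUB r2<-Add2  regs: r0:Add1,r1:7,r2:Add2,r3:8,r4:5,r5:7
  c3: issue MUL r1<-Mul1  regs: r0:Add1,r1:Mul1,r2:Add2,r3:8,r4:5,r5:7
  c4: CDB Add1=14; issue SUB r3<-Add1  regs: r0:14,r1:Mul1,r2:Add2,r3:Add1,r4:5,r5:7
  c5: issue MUL r5<-Mul2  regs: r0:14,r1:Mul1,r2:Add2,r3:Add1,r4:5,r5:Mul2
  c6: issue ADD r5<-Add3  regs: r0:14,r1:Mul1,r2:Add2,r3:Add1,r4:5,r5:Add3
  c7: CDB Add2=-8; issue ADD r4<-Add2  regs: r0:14,r1:Mul1,r2:-8,r3:Add1,r4:Add2,r5:Add3
  c8: CDB Mul1=70; stall  regs: r0:14,r1:70,r2:-8,r3:Add1,r4:Add2,r5:Add3
  c9: stall  regs: r0:14,r1:70,r2:-8,r3:Add1,r4:Add2,r5:Add3
  c10: CDB Add2=10; issue SUB r3<-Add2  regs: r0:14,r1:70,r2:-8,r3:Add2,r4:10,r5:Add3
  c11: CDB Add1=78; issue SUB r2<-Add1  regs: r0:14,r1:70,r2:Add1,r3:Add2,r4:10,r5:Add3
  c12: CDB Mul2=980  regs: r0:14,r1:70,r2:Add1,r3:Add2,r4:10,r5:Add3
  c13: CDB Add2=-4  regs: r0:14,r1:70,r2:Add1,r3:-4,r4:10,r5:Add3
  c14: CDB Add1=-22  regs: r0:14,r1:70,r2:-22,r3:-4,r4:10,r5:Add3
  c15: CDB Add3=972  regs: r0:14,r1:70,r2:-22,r3:-4,r4:10,r5:972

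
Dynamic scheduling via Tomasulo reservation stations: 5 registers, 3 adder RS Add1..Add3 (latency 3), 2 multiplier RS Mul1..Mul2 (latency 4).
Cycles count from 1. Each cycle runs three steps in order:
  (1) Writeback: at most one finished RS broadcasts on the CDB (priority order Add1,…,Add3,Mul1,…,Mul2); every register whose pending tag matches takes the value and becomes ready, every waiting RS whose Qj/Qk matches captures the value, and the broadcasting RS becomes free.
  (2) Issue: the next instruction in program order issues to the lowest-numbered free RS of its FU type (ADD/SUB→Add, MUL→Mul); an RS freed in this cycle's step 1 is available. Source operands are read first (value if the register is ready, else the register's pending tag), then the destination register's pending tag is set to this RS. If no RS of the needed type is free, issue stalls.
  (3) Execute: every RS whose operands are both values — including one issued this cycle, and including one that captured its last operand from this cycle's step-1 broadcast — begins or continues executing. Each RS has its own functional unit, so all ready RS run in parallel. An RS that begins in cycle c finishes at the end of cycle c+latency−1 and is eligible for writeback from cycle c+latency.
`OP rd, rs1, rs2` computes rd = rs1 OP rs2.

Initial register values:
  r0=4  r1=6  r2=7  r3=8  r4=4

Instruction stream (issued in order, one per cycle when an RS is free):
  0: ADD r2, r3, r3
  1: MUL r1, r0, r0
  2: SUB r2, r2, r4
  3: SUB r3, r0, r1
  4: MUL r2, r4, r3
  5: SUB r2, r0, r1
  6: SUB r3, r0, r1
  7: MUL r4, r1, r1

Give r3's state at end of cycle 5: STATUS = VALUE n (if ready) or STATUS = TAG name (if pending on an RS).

STATUS = TAG Add1

cycle 1: issue ADD r2<-Add1 // r0:4,r1:6,r2:Add1,r3:8,r4:4
cycle 2: issue MUL r1<-Mul1 // r0:4,r1:Mul1,r2:Add1,r3:8,r4:4
cycle 3: issue SUB r2<-Add2 // r0:4,r1:Mul1,r2:Add2,r3:8,r4:4
cycle 4: CDB Add1=16; issue SUB r3<-Add1 // r0:4,r1:Mul1,r2:Add2,r3:Add1,r4:4
cycle 5: issue MUL r2<-Mul2 // r0:4,r1:Mul1,r2:Mul2,r3:Add1,r4:4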